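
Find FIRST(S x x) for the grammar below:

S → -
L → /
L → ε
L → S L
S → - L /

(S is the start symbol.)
FIRST sets of the non-terminals involved (from the grammar, by fixed-point iteration):
  FIRST(S) = { '-' }

To compute FIRST(S x x), process the symbols left to right:
Symbol S is a non-terminal. Add FIRST(S) \ {ε} = { '-' }
S is not nullable (ε ∉ FIRST(S)), so stop here.
FIRST(S x x) = { '-' }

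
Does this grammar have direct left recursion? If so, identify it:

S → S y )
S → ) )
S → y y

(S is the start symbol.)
Yes, S is left-recursive

Direct left recursion occurs when N → N α for some non-terminal N (the right-hand side begins with the left-hand side itself).

S → S y ): LEFT RECURSIVE (starts with S)
S → ) ): starts with ')'
S → y y: starts with y

The grammar has direct left recursion on: S.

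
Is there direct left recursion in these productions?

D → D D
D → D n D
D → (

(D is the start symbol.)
Direct left recursion occurs when N → N α for some non-terminal N (the right-hand side begins with the left-hand side itself).

D → D D: LEFT RECURSIVE (starts with D)
D → D n D: LEFT RECURSIVE (starts with D)
D → (: starts with '('

The grammar has direct left recursion on: D.

Answer: Yes, D is left-recursive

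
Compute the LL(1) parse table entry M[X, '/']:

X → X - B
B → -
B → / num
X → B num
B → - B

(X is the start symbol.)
To find M[X, '/'], we find productions for X where '/' is in the predict set (PREDICT(N → α) = (FIRST(α) \ {ε}) ∪ (FOLLOW(N) if α ⇒* ε)).

Relevant sets:
  FIRST(X) = { '-', '/' }
  FIRST(B) = { '-', '/' }

X → X - B: PREDICT = { '-', '/' }
  '/' is in predict set, so this production goes in M[X, '/']
X → B num: PREDICT = { '-', '/' }
  '/' is in predict set, so this production goes in M[X, '/']

M[X, '/'] = X → X - B, X → B num  (a multiply-defined cell — the grammar is not LL(1))

Answer: X → X - B, X → B num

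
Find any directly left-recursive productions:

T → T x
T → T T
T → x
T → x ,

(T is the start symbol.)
Direct left recursion occurs when N → N α for some non-terminal N (the right-hand side begins with the left-hand side itself).

T → T x: LEFT RECURSIVE (starts with T)
T → T T: LEFT RECURSIVE (starts with T)
T → x: starts with x
T → x ,: starts with x

The grammar has direct left recursion on: T.

Answer: Yes, T is left-recursive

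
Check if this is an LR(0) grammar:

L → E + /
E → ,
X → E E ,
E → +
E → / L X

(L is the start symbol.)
Augment with L' → L and build the canonical LR(0) collection (I0 = CLOSURE({[L' → . L]}), then GOTO on every symbol after a dot until no new states appear). It has 13 states:
  I0: { [E → . +], [E → . ,], [E → . / L X], [L → . E + /], [L' → . L] }  — shift
  I1: { [E → + .] }  — reduce
  I2: { [E → , .] }  — reduce
  I3: { [E → . +], [E → . ,], [E → . / L X], [E → / . L X], [L → . E + /] }  — shift
  I4: { [L → E . + /] }  — shift
  I5: { [L' → L .] }  — accept
  I6: { [L → E + . /] }  — shift
  I7: { [L → E + / .] }  — reduce
  I8: { [E → . +], [E → . ,], [E → . / L X], [E → / L . X], [X → . E E ,] }  — shift
  I9: { [E → . +], [E → . ,], [E → . / L X], [X → E . E ,] }  — shift
  I10: { [E → / L X .] }  — reduce
  I11: { [X → E E . ,] }  — shift
  I12: { [X → E E , .] }  — reduce

Every state is either a pure shift/goto state or contains exactly one complete item and nothing to shift — no conflicts. The grammar is LR(0).

Answer: Yes, the grammar is LR(0)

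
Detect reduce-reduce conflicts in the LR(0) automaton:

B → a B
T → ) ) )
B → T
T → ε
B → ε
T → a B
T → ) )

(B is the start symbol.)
Yes — I0: [B → .] vs [T → .]; I4: [B → .] vs [T → .]; I5: [B → a B .] vs [T → a B .]

Augment with B' → B and build the canonical LR(0) collection (I0 = CLOSURE({[B' → . B]}), then GOTO on every symbol after a dot until no new states appear). It has 8 states:
  I0: { [B → . T], [B → . a B], [B → .], [B' → . B], [T → . ) ) )], [T → . ) )], [T → . a B], [T → .] }  — shift, 2 reduces
  I1: { [T → ) . ) )], [T → ) . )] }  — shift
  I2: { [B' → B .] }  — accept
  I3: { [B → T .] }  — reduce
  I4: { [B → . T], [B → . a B], [B → .], [B → a . B], [T → . ) ) )], [T → . ) )], [T → . a B], [T → .], [T → a . B] }  — shift, 2 reduces
  I5: { [B → a B .], [T → a B .] }  — 2 reduces
  I6: { [T → ) ) . )], [T → ) ) .] }  — shift, reduce
  I7: { [T → ) ) ) .] }  — reduce

I0 contains complete items [B → .], [T → .] — reduce-reduce conflict.
I4 contains complete items [B → .], [T → .] — reduce-reduce conflict.
I5 contains complete items [B → a B .], [T → a B .] — reduce-reduce conflict.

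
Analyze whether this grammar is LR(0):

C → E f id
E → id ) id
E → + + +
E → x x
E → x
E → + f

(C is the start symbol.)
Augment with C' → C and build the canonical LR(0) collection (I0 = CLOSURE({[C' → . C]}), then GOTO on every symbol after a dot until no new states appear). It has 14 states:
  I0: { [C → . E f id], [C' → . C], [E → . + + +], [E → . + f], [E → . id ) id], [E → . x x], [E → . x] }  — shift
  I1: { [E → + . + +], [E → + . f] }  — shift
  I2: { [C' → C .] }  — accept
  I3: { [C → E . f id] }  — shift
  I4: { [E → id . ) id] }  — shift
  I5: { [E → x . x], [E → x .] }  — shift, reduce
  I6: { [E → x x .] }  — reduce
  I7: { [E → id ) . id] }  — shift
  I8: { [E → id ) id .] }  — reduce
  I9: { [C → E f . id] }  — shift
  I10: { [C → E f id .] }  — reduce
  I11: { [E → + + . +] }  — shift
  I12: { [E → + f .] }  — reduce
  I13: { [E → + + + .] }  — reduce

Conflict in state I5:
  Shift-reduce conflict between [E → x .] and [E → x . x]
So the grammar is NOT LR(0).

Answer: No. Shift-reduce conflict between [E → x .] and [E → x . x]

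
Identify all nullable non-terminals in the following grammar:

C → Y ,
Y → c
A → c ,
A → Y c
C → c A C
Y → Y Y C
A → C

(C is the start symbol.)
A non-terminal is nullable if it can derive ε (the empty string): either it has an ε-production, or it has a production whose right-hand side consists entirely of nullable non-terminals.

There are no ε-productions, so no non-terminal can derive ε.
No non-terminals are nullable.

Answer: None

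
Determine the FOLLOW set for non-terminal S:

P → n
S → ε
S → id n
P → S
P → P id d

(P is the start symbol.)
{ $, 'id' }

In P → S: S is at the end, add FOLLOW(P)

The FOLLOW sets referred to above (computed the same way, to a fixed point):
  FOLLOW(P) = { $, 'id' }

Taking the union: FOLLOW(S) = { $, 'id' }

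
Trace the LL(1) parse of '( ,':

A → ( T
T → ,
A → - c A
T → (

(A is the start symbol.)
Stack is shown with the top on the left.

Stack  Input  Action
--------------------
A $    ( , $  output A → ( T
( T $  ( , $  match '('
T $    , $    output T → ,
, $    , $    match ','
$      $      accept

The string is accepted.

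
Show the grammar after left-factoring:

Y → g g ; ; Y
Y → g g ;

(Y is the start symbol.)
Left-factoring transforms A → αβ₁ | αβ₂ into A → αA' and A' → β₁ | β₂
(α is the longest common prefix among the alternatives). Repeat until
no nonterminal has two alternatives with a common prefix.

Round 1: Y has alternatives sharing prefix 'g g ;'. Introduce Y': Y → g g ; Y'
  Add: Y' → ; Y
  Add: Y' → ε

No remaining common prefixes — done.

Resulting grammar:
Y → g g ; Y'
Y' → ; Y
Y' → ε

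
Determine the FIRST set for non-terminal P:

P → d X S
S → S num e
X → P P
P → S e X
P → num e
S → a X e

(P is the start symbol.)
To compute FIRST(P), examine every production with P on the left-hand side, reading each right-hand side left to right until a non-nullable symbol is reached.

FIRST sets of the other non-terminals involved (by the same procedure, iterated to a fixed point):
  FIRST(S) = { 'a' }

From P → d X S:
  - d is a terminal: add 'd' and stop
From P → S e X:
  - S is a non-terminal: add FIRST(S) \ {ε} = { 'a' }
    S is not nullable, so stop
From P → num e:
  - num is a terminal: add 'num' and stop

Collecting: FIRST(P) = { 'a', 'd', 'num' }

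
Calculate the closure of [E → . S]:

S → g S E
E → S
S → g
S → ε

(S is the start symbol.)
{ [E → . S], [S → . g S E], [S → . g], [S → .] }

Start with: [E → . S]
  [E → . S] has the dot before S: add [S → . g S E], [S → . g], [S → .]
No further items can be added.

CLOSURE = { [E → . S], [S → . g S E], [S → . g], [S → .] }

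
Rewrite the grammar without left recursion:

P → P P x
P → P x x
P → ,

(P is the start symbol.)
P is directly left-recursive. The standard transformation for
  A → A α₁ | ... | A α_m | β₁ | ... | β_n
is
  A  → β₁ A' | ... | β_n A'
  A' → α₁ A' | ... | α_m A' | ε

P → , becomes P → , P'
P → P P x becomes P' → P x P'
P → P x x becomes P' → x x P'
Add P' → ε

Resulting grammar:
P → , P'
P' → P x P'
P' → x x P'
P' → ε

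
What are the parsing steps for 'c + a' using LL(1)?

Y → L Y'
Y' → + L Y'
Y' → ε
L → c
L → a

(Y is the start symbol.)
LL(1) parsing maintains a stack (initially the start symbol over $) and the input. At each step: if the stack top is a terminal, match it against the current input token; if it is a non-terminal N, replace it with the RHS of M[N, lookahead] (the unique production whose predict set contains the lookahead).

Stack is shown with the top on the left.

Stack     Input    Action
-------------------------
Y $       c + a $  output Y → L Y'
L Y' $    c + a $  output L → c
c Y' $    c + a $  match 'c'
Y' $      + a $    output Y' → + L Y'
+ L Y' $  + a $    match '+'
L Y' $    a $      output L → a
a Y' $    a $      match 'a'
Y' $      $        output Y' → ε
$         $        accept

The string is accepted.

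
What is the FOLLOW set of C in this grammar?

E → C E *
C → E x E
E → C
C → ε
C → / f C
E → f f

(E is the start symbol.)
To compute FOLLOW(C), find every occurrence of C on a right-hand side N → α C β: add FIRST(β) \ {ε}, and if β is empty or nullable also add FOLLOW(N). Iterate to a fixed point.

In E → C E *: C is followed by E '*', add FIRST(E '*') \ {ε} = { '*', '/', 'f', 'x' }
In E → C: C is at the end, add FOLLOW(E)
In C → / f C: C is at the end; this adds FOLLOW(C) to itself — nothing new

The FOLLOW sets referred to above (computed the same way, to a fixed point):
  FOLLOW(E) = { $, '*', '/', 'f', 'x' }

Taking the union: FOLLOW(C) = { $, '*', '/', 'f', 'x' }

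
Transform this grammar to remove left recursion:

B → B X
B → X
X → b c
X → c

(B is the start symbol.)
B → X B'
B' → X B'
B' → ε
X → b c
X → c

B is directly left-recursive. The standard transformation for
  A → A α₁ | ... | A α_m | β₁ | ... | β_n
is
  A  → β₁ A' | ... | β_n A'
  A' → α₁ A' | ... | α_m A' | ε

B → X becomes B → X B'
B → B X becomes B' → X B'
Add B' → ε

Productions for other non-terminals are unchanged:
  X → b c
  X → c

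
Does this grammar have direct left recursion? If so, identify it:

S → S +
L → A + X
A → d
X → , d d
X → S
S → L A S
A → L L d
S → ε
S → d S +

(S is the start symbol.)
Direct left recursion occurs when N → N α for some non-terminal N (the right-hand side begins with the left-hand side itself).

S → S +: LEFT RECURSIVE (starts with S)
L → A + X: starts with A
A → d: starts with d
X → , d d: starts with ','
X → S: starts with S
S → L A S: starts with L
A → L L d: starts with L
S → ε: starts with ε
S → d S +: starts with d

The grammar has direct left recursion on: S.

Answer: Yes, S is left-recursive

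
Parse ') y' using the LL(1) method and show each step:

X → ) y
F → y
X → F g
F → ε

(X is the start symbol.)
LL(1) parsing maintains a stack (initially the start symbol over $) and the input. At each step: if the stack top is a terminal, match it against the current input token; if it is a non-terminal N, replace it with the RHS of M[N, lookahead] (the unique production whose predict set contains the lookahead).

Stack is shown with the top on the left.

Stack  Input  Action
--------------------
X $    ) y $  output X → ) y
) y $  ) y $  match ')'
y $    y $    match 'y'
$      $      accept

The string is accepted.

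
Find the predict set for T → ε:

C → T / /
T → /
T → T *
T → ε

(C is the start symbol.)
{ '*', '/' }

PREDICT(T → ε) = (FIRST(RHS) \ {ε}) ∪ (FOLLOW(T) if ε ∈ FIRST(RHS), i.e. RHS ⇒* ε)
The right-hand side is ε (FIRST(ε) = { ε }), so the predict set is FOLLOW(T) = { '*', '/' }
PREDICT(T → ε) = { '*', '/' }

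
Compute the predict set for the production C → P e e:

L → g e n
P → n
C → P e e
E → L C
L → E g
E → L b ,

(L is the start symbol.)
{ 'n' }

PREDICT(C → P e e) = (FIRST(RHS) \ {ε}) ∪ (FOLLOW(C) if ε ∈ FIRST(RHS), i.e. RHS ⇒* ε)
FIRST(P) = { 'n' }
FIRST(P e e) = { 'n' }
ε ∉ FIRST(P e e), so FOLLOW(C) is not added.
PREDICT(C → P e e) = { 'n' }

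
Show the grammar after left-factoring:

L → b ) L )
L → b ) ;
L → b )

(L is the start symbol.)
Left-factoring transforms A → αβ₁ | αβ₂ into A → αA' and A' → β₁ | β₂
(α is the longest common prefix among the alternatives). Repeat until
no nonterminal has two alternatives with a common prefix.

Round 1: L has alternatives sharing prefix 'b )'. Introduce L': L → b ) L'
  Add: L' → L )
  Add: L' → ;
  Add: L' → ε

No remaining common prefixes — done.

Resulting grammar:
L → b ) L'
L' → L )
L' → ;
L' → ε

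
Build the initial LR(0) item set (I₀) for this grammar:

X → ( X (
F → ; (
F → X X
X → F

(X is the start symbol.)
{ [F → . ; (], [F → . X X], [X → . ( X (], [X → . F], [X' → . X] }

First, augment the grammar with X' → X
I₀ = CLOSURE({ [X' → . X] }):
  [X' → . X] has the dot before X: add [X → . ( X (], [X → . F]
  [X → . F] has the dot before F: add [F → . ; (], [F → . X X]
No further items can be added.

I₀ = { [F → . ; (], [F → . X X], [X → . ( X (], [X → . F], [X' → . X] }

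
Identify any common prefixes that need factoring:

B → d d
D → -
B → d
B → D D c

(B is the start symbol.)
Left-factoring is needed when two productions for the same non-terminal
share a common prefix on the right-hand side.

Productions for B:
  B → d d
  B → d
  B → D D c

Found common prefix 'd' in productions for B

Answer: Yes, B has productions with common prefix 'd'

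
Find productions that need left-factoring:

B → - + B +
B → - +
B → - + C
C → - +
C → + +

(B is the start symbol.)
Left-factoring is needed when two productions for the same non-terminal
share a common prefix on the right-hand side.

Productions for B:
  B → - + B +
  B → - +
  B → - + C
Productions for C:
  C → - +
  C → + +

Found common prefix '- +' in productions for B

Answer: Yes, B has productions with common prefix '- +'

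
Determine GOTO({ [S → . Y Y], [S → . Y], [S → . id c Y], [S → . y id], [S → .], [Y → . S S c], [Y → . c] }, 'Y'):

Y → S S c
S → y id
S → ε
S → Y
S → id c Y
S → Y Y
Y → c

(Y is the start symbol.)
GOTO(I, 'Y') = CLOSURE({ [A → αX.β] : [A → α.Xβ] ∈ I, X = 'Y' })

Items with dot before 'Y', with the dot advanced:
  [S → . Y] → [S → Y .]
  [S → . Y Y] → [S → Y . Y]
Closure of the advanced items:
  [S → Y . Y] has the dot before Y: add [Y → . S S c], [Y → . c]
  [Y → . S S c] has the dot before S: add [S → . y id], [S → .], [S → . Y], [S → . id c Y], [S → . Y Y]

GOTO = { [S → . Y Y], [S → . Y], [S → . id c Y], [S → . y id], [S → .], [S → Y . Y], [S → Y .], [Y → . S S c], [Y → . c] }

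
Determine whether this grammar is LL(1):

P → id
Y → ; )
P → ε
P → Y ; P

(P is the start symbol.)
A grammar is LL(1) if for each non-terminal N with multiple productions, the predict sets of those productions are pairwise disjoint, where PREDICT(N → α) = (FIRST(α) \ {ε}) ∪ (FOLLOW(N) if α ⇒* ε).

Relevant sets:
  FIRST(Y) = { ';' }
  FOLLOW(P) = { $ }

For P:
  PREDICT(P → id) = { 'id' }
  PREDICT(P → ε) = { $ }
  PREDICT(P → Y ';' P) = { ';' }
Y has a single production, so nothing to check there.

All predict sets are disjoint. The grammar IS LL(1).

Answer: Yes, the grammar is LL(1).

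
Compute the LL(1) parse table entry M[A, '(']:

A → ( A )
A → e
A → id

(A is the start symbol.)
A → ( A )

To find M[A, '('], we find productions for A where '(' is in the predict set (PREDICT(N → α) = (FIRST(α) \ {ε}) ∪ (FOLLOW(N) if α ⇒* ε)).

A → ( A ): PREDICT = { '(' }
  '(' is in predict set, so this production goes in M[A, '(']
A → e: PREDICT = { 'e' }
A → id: PREDICT = { 'id' }

M[A, '('] = A → ( A )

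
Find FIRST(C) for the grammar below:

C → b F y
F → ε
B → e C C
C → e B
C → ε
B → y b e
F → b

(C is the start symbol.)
From C → b F y:
  - b is a terminal: add 'b' and stop
From C → e B:
  - e is a terminal: add 'e' and stop
From C → ε:
  - ε-production, so ε ∈ FIRST(C)

Collecting: FIRST(C) = { 'b', 'e', ε }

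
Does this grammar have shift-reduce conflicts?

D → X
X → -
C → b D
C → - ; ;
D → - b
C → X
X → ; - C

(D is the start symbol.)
Augment with D' → D and build the canonical LR(0) collection (I0 = CLOSURE({[D' → . D]}), then GOTO on every symbol after a dot until no new states appear). It has 14 states:
  I0: { [D → . - b], [D → . X], [D' → . D], [X → . -], [X → . ; - C] }  — shift
  I1: { [D → - . b], [X → - .] }  — shift, reduce
  I2: { [X → ; . - C] }  — shift
  I3: { [D' → D .] }  — accept
  I4: { [D → X .] }  — reduce
  I5: { [C → . - ; ;], [C → . X], [C → . b D], [X → . -], [X → . ; - C], [X → ; - . C] }  — shift
  I6: { [C → - . ; ;], [X → - .] }  — shift, reduce
  I7: { [X → ; - C .] }  — reduce
  I8: { [C → X .] }  — reduce
  I9: { [C → b . D], [D → . - b], [D → . X], [X → . -], [X → . ; - C] }  — shift
  I10: { [C → b D .] }  — reduce
  I11: { [C → - ; . ;] }  — shift
  I12: { [C → - ; ; .] }  — reduce
  I13: { [D → - b .] }  — reduce

I1 contains reduce item [X → - .] and shift item [D → - . b] — shift-reduce conflict.
I6 contains reduce item [X → - .] and shift item [C → - . ; ;] — shift-reduce conflict.

Answer: Yes — I1: [X → - .] vs [D → - . b]; I6: [X → - .] vs [C → - . ; ;]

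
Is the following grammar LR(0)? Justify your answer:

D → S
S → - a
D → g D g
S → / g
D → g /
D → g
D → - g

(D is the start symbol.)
Augment with D' → D and build the canonical LR(0) collection (I0 = CLOSURE({[D' → . D]}), then GOTO on every symbol after a dot until no new states appear). It has 12 states:
  I0: { [D → . - g], [D → . S], [D → . g /], [D → . g D g], [D → . g], [D' → . D], [S → . - a], [S → . / g] }  — shift
  I1: { [D → - . g], [S → - . a] }  — shift
  I2: { [S → / . g] }  — shift
  I3: { [D' → D .] }  — accept
  I4: { [D → S .] }  — reduce
  I5: { [D → . - g], [D → . S], [D → . g /], [D → . g D g], [D → . g], [D → g . /], [D → g . D g], [D → g .], [S → . - a], [S → . / g] }  — shift, reduce
  I6: { [D → g / .], [S → / . g] }  — shift, reduce
  I7: { [D → g D . g] }  — shift
  I8: { [D → g D g .] }  — reduce
  I9: { [S → / g .] }  — reduce
  I10: { [S → - a .] }  — reduce
  I11: { [D → - g .] }  — reduce

Conflict in state I5:
  Shift-reduce conflict between [D → g .] and [D → . - g]
So the grammar is NOT LR(0).

Answer: No. Shift-reduce conflict between [D → g .] and [D → . - g]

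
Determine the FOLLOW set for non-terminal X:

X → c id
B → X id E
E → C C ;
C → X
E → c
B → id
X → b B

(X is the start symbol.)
{ $, ';', 'b', 'c', 'id' }

To compute FOLLOW(X), find every occurrence of X on a right-hand side N → α X β: add FIRST(β) \ {ε}, and if β is empty or nullable also add FOLLOW(N). Iterate to a fixed point.

X is the start symbol, so $ ∈ FOLLOW(X).
In B → X id E: X is followed by id E, add FIRST(id E) \ {ε} = { 'id' }
In C → X: X is at the end, add FOLLOW(C)

The FOLLOW sets referred to above (computed the same way, to a fixed point):
  FOLLOW(C) = { ';', 'b', 'c' }

Taking the union: FOLLOW(X) = { $, ';', 'b', 'c', 'id' }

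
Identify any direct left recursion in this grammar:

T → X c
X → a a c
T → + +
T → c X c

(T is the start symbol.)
No direct left recursion

T → X c: starts with X
X → a a c: starts with a
T → + +: starts with '+'
T → c X c: starts with c

No direct left recursion found.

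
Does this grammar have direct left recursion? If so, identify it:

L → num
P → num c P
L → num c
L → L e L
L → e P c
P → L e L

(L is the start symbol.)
Yes, L is left-recursive

Direct left recursion occurs when N → N α for some non-terminal N (the right-hand side begins with the left-hand side itself).

L → num: starts with num
P → num c P: starts with num
L → num c: starts with num
L → L e L: LEFT RECURSIVE (starts with L)
L → e P c: starts with e
P → L e L: starts with L

The grammar has direct left recursion on: L.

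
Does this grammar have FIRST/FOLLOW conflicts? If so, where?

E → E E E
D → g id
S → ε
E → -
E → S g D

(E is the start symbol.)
Nullable non-terminals: S.
S has a nullable alternative but only one production, so nothing to check.

D, E have no nullable alternative, so no FIRST/FOLLOW check is needed there.

No FIRST/FOLLOW conflicts found.

Answer: No FIRST/FOLLOW conflicts.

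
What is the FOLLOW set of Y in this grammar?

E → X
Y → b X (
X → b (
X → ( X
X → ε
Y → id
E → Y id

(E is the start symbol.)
In E → Y id: Y is followed by id, add FIRST(id) \ {ε} = { 'id' }

Taking the union: FOLLOW(Y) = { 'id' }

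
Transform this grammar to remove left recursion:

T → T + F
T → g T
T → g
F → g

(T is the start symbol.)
T is directly left-recursive. The standard transformation for
  A → A α₁ | ... | A α_m | β₁ | ... | β_n
is
  A  → β₁ A' | ... | β_n A'
  A' → α₁ A' | ... | α_m A' | ε

T → g T becomes T → g T T'
T → g becomes T → g T'
T → T + F becomes T' → + F T'
Add T' → ε

Productions for other non-terminals are unchanged:
  F → g

Resulting grammar:
T → g T T'
T → g T'
T' → + F T'
T' → ε
F → g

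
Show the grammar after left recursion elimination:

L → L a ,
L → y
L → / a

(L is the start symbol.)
L → y L'
L → / a L'
L' → a , L'
L' → ε

L is directly left-recursive. The standard transformation for
  A → A α₁ | ... | A α_m | β₁ | ... | β_n
is
  A  → β₁ A' | ... | β_n A'
  A' → α₁ A' | ... | α_m A' | ε

L → y becomes L → y L'
L → / a becomes L → / a L'
L → L a , becomes L' → a , L'
Add L' → ε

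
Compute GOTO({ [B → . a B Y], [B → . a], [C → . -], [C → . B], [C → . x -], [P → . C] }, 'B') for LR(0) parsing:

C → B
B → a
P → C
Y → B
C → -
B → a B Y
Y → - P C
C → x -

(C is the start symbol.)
{ [C → B .] }

GOTO(I, 'B') = CLOSURE({ [A → αX.β] : [A → α.Xβ] ∈ I, X = 'B' })

Items with dot before 'B', with the dot advanced:
  [C → . B] → [C → B .]
Closure adds nothing (no advanced item has the dot before a non-terminal).

GOTO = { [C → B .] }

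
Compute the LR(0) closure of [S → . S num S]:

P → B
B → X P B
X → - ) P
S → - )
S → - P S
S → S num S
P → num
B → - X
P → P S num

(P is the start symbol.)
{ [S → . - )], [S → . - P S], [S → . S num S] }

Start with: [S → . S num S]
  [S → . S num S] has the dot before S: add [S → . - )], [S → . - P S]
No further items can be added.

CLOSURE = { [S → . - )], [S → . - P S], [S → . S num S] }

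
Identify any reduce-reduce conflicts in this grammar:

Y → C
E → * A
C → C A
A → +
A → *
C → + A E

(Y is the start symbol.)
A reduce-reduce conflict occurs when an LR(0) state has two complete items [A → α .] and [B → β .] — both call for a reduction, and with no lookahead the parser cannot choose between them.

Augment with Y' → Y and build the canonical LR(0) collection (I0 = CLOSURE({[Y' → . Y]}), then GOTO on every symbol after a dot until no new states appear). It has 11 states:
  I0: { [C → . + A E], [C → . C A], [Y → . C], [Y' → . Y] }  — shift
  I1: { [A → . *], [A → . +], [C → + . A E] }  — shift
  I2: { [A → . *], [A → . +], [C → C . A], [Y → C .] }  — shift, reduce
  I3: { [Y' → Y .] }  — accept
  I4: { [A → * .] }  — reduce
  I5: { [A → + .] }  — reduce
  I6: { [C → C A .] }  — reduce
  I7: { [C → + A . E], [E → . * A] }  — shift
  I8: { [A → . *], [A → . +], [E → * . A] }  — shift
  I9: { [C → + A E .] }  — reduce
  I10: { [E → * A .] }  — reduce

No state contains more than one complete item.

Answer: No reduce-reduce conflicts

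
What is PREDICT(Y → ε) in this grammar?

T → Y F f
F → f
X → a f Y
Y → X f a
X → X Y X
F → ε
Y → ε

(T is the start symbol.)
PREDICT(Y → ε) = (FIRST(RHS) \ {ε}) ∪ (FOLLOW(Y) if ε ∈ FIRST(RHS), i.e. RHS ⇒* ε)
The right-hand side is ε (FIRST(ε) = { ε }), so the predict set is FOLLOW(Y) = { 'a', 'f' }
PREDICT(Y → ε) = { 'a', 'f' }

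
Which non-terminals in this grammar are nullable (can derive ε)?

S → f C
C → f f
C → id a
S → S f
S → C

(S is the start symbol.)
There are no ε-productions, so no non-terminal can derive ε.
No non-terminals are nullable.

Answer: None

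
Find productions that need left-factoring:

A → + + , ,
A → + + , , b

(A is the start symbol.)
Yes, A has productions with common prefix '+ + , ,'

Left-factoring is needed when two productions for the same non-terminal
share a common prefix on the right-hand side.

Productions for A:
  A → + + , ,
  A → + + , , b

Found common prefix '+ + , ,' in productions for A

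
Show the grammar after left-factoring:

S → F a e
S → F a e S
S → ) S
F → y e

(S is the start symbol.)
Left-factoring transforms A → αβ₁ | αβ₂ into A → αA' and A' → β₁ | β₂
(α is the longest common prefix among the alternatives). Repeat until
no nonterminal has two alternatives with a common prefix.

Round 1: S has alternatives sharing prefix 'F a e'. Introduce S': S → F a e S'
  Add: S' → ε
  Add: S' → S

No remaining common prefixes — done.

Resulting grammar:
S → F a e S'
S' → ε
S' → S
S → ) S
F → y e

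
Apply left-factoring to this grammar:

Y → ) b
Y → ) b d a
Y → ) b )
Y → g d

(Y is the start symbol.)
Y → ) b Y'
Y' → ε
Y' → d a
Y' → )
Y → g d

Left-factoring transforms A → αβ₁ | αβ₂ into A → αA' and A' → β₁ | β₂
(α is the longest common prefix among the alternatives). Repeat until
no nonterminal has two alternatives with a common prefix.

Round 1: Y has alternatives sharing prefix ') b'. Introduce Y': Y → ) b Y'
  Add: Y' → ε
  Add: Y' → d a
  Add: Y' → )

No remaining common prefixes — done.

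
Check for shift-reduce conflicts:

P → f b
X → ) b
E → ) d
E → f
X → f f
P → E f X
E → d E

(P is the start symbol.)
Yes — I5: [E → f .] vs [P → f . b]

A shift-reduce conflict occurs when an LR(0) state has both:
  - a complete (reduce) item [A → α .] (dot at the end), and
  - a shift item [B → β . c γ] (dot before a terminal).

Augment with P' → P and build the canonical LR(0) collection (I0 = CLOSURE({[P' → . P]}), then GOTO on every symbol after a dot until no new states appear). It has 16 states:
  I0: { [E → . ) d], [E → . d E], [E → . f], [P → . E f X], [P → . f b], [P' → . P] }  — shift
  I1: { [E → ) . d] }  — shift
  I2: { [P → E . f X] }  — shift
  I3: { [P' → P .] }  — accept
  I4: { [E → . ) d], [E → . d E], [E → . f], [E → d . E] }  — shift
  I5: { [E → f .], [P → f . b] }  — shift, reduce
  I6: { [P → f b .] }  — reduce
  I7: { [E → d E .] }  — reduce
  I8: { [E → f .] }  — reduce
  I9: { [P → E f . X], [X → . ) b], [X → . f f] }  — shift
  I10: { [X → ) . b] }  — shift
  I11: { [P → E f X .] }  — reduce
  I12: { [X → f . f] }  — shift
  I13: { [X → f f .] }  — reduce
  I14: { [X → ) b .] }  — reduce
  I15: { [E → ) d .] }  — reduce

I5 contains reduce item [E → f .] and shift item [P → f . b] — shift-reduce conflict.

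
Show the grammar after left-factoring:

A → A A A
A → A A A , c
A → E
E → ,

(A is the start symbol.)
Left-factoring transforms A → αβ₁ | αβ₂ into A → αA' and A' → β₁ | β₂
(α is the longest common prefix among the alternatives). Repeat until
no nonterminal has two alternatives with a common prefix.

Round 1: A has alternatives sharing prefix 'A A A'. Introduce A': A → A A A A'
  Add: A' → ε
  Add: A' → , c

No remaining common prefixes — done.

Resulting grammar:
A → A A A A'
A' → ε
A' → , c
A → E
E → ,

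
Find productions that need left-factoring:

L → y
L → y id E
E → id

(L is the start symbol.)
Left-factoring is needed when two productions for the same non-terminal
share a common prefix on the right-hand side.

Productions for L:
  L → y
  L → y id E

Found common prefix 'y' in productions for L

Answer: Yes, L has productions with common prefix 'y'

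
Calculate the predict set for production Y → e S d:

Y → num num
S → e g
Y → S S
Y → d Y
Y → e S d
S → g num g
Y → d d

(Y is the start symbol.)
{ 'e' }

PREDICT(Y → e S d) = (FIRST(RHS) \ {ε}) ∪ (FOLLOW(Y) if ε ∈ FIRST(RHS), i.e. RHS ⇒* ε)
FIRST(e S d) = { 'e' }
ε ∉ FIRST(e S d), so FOLLOW(Y) is not added.
PREDICT(Y → e S d) = { 'e' }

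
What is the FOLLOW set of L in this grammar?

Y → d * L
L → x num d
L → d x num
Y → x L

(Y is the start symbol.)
{ $ }

In Y → d * L: L is at the end, add FOLLOW(Y)
In Y → x L: L is at the end, add FOLLOW(Y)

The FOLLOW sets referred to above (computed the same way, to a fixed point):
  FOLLOW(Y) = { $ }

Taking the union: FOLLOW(L) = { $ }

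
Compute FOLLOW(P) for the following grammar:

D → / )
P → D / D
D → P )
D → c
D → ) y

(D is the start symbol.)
In D → P ): P is followed by ')', add FIRST(')') \ {ε} = { ')' }

Taking the union: FOLLOW(P) = { ')' }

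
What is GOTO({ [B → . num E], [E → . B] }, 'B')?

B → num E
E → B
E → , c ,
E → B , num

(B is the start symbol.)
{ [E → B .] }

GOTO(I, 'B') = CLOSURE({ [A → αX.β] : [A → α.Xβ] ∈ I, X = 'B' })

Items with dot before 'B', with the dot advanced:
  [E → . B] → [E → B .]
Closure adds nothing (no advanced item has the dot before a non-terminal).

GOTO = { [E → B .] }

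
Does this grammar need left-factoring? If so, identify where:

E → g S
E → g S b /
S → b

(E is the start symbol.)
Left-factoring is needed when two productions for the same non-terminal
share a common prefix on the right-hand side.

Productions for E:
  E → g S
  E → g S b /

Found common prefix 'g S' in productions for E

Answer: Yes, E has productions with common prefix 'g S'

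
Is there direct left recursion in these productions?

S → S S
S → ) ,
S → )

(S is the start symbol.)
Direct left recursion occurs when N → N α for some non-terminal N (the right-hand side begins with the left-hand side itself).

S → S S: LEFT RECURSIVE (starts with S)
S → ) ,: starts with ')'
S → ): starts with ')'

The grammar has direct left recursion on: S.

Answer: Yes, S is left-recursive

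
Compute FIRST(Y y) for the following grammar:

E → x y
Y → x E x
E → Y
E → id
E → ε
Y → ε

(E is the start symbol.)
{ 'x', 'y' }

FIRST sets of the non-terminals involved (from the grammar, by fixed-point iteration):
  FIRST(Y) = { 'x', ε }

To compute FIRST(Y y), process the symbols left to right:
Symbol Y is a non-terminal. Add FIRST(Y) \ {ε} = { 'x' }
Y is nullable (ε ∈ FIRST(Y)), continue to the next symbol.
Symbol y is a terminal. Add 'y' and stop.
FIRST(Y y) = { 'x', 'y' }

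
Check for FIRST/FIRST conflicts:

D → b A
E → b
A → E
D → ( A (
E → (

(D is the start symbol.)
No FIRST/FIRST conflicts.

A FIRST/FIRST conflict occurs when two productions N → α and N → β for the same non-terminal have FIRST(α) ∩ FIRST(β) ≠ ∅ (with ε ∈ FIRST of a nullable right-hand side, so two nullable alternatives also conflict).

Productions for D:
  D → b A: FIRST = { 'b' }
  D → ( A (: FIRST = { '(' }
Productions for E:
  E → b: FIRST = { 'b' }
  E → (: FIRST = { '(' }
A has only one production, so no FIRST/FIRST conflict is possible there.

All alternatives of each non-terminal have pairwise disjoint FIRST sets.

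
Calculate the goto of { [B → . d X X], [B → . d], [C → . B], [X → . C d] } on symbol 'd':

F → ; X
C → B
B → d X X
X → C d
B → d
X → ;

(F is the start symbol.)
GOTO(I, 'd') = CLOSURE({ [A → αX.β] : [A → α.Xβ] ∈ I, X = 'd' })

Items with dot before 'd', with the dot advanced:
  [B → . d] → [B → d .]
  [B → . d X X] → [B → d . X X]
Closure of the advanced items:
  [B → d . X X] has the dot before X: add [X → . C d], [X → . ;]
  [X → . C d] has the dot before C: add [C → . B]
  [C → . B] has the dot before B: add [B → . d X X], [B → . d]

GOTO = { [B → . d X X], [B → . d], [B → d . X X], [B → d .], [C → . B], [X → . ;], [X → . C d] }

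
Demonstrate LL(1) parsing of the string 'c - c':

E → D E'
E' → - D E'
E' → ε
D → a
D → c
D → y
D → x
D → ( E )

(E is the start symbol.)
LL(1) parsing maintains a stack (initially the start symbol over $) and the input. At each step: if the stack top is a terminal, match it against the current input token; if it is a non-terminal N, replace it with the RHS of M[N, lookahead] (the unique production whose predict set contains the lookahead).

Stack is shown with the top on the left.

Stack     Input    Action
-------------------------
E $       c - c $  output E → D E'
D E' $    c - c $  output D → c
c E' $    c - c $  match 'c'
E' $      - c $    output E' → - D E'
- D E' $  - c $    match '-'
D E' $    c $      output D → c
c E' $    c $      match 'c'
E' $      $        output E' → ε
$         $        accept

The string is accepted.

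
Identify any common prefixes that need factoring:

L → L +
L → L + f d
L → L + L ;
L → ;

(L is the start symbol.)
Left-factoring is needed when two productions for the same non-terminal
share a common prefix on the right-hand side.

Productions for L:
  L → L +
  L → L + f d
  L → L + L ;
  L → ;

Found common prefix 'L +' in productions for L

Answer: Yes, L has productions with common prefix 'L +'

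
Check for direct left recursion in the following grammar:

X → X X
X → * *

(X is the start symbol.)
X → X X: LEFT RECURSIVE (starts with X)
X → * *: starts with '*'

The grammar has direct left recursion on: X.

Answer: Yes, X is left-recursive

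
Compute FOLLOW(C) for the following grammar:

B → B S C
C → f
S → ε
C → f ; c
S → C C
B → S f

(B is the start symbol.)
{ $, 'f' }

To compute FOLLOW(C), find every occurrence of C on a right-hand side N → α C β: add FIRST(β) \ {ε}, and if β is empty or nullable also add FOLLOW(N). Iterate to a fixed point.

In B → B S C: C is at the end, add FOLLOW(B)
In S → C C: C is followed by C, add FIRST(C) \ {ε} = { 'f' }
In S → C C: C is at the end, add FOLLOW(S)

The FOLLOW sets referred to above (computed the same way, to a fixed point):
  FOLLOW(B) = { $, 'f' }
  FOLLOW(S) = { 'f' }

Taking the union: FOLLOW(C) = { $, 'f' }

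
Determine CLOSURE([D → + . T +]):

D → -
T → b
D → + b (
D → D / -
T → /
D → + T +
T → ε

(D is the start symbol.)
{ [D → + . T +], [T → . /], [T → . b], [T → .] }

To compute CLOSURE, for each item [A → α.Bβ] where B is a non-terminal, add [B → .γ] for all productions B → γ; repeat for the newly added items until nothing changes.

Start with: [D → + . T +]
  [D → + . T +] has the dot before T: add [T → . b], [T → . /], [T → .]
No further items can be added.

CLOSURE = { [D → + . T +], [T → . /], [T → . b], [T → .] }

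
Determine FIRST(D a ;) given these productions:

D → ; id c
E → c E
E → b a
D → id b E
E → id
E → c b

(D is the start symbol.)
{ ';', 'id' }

FIRST sets of the non-terminals involved (from the grammar, by fixed-point iteration):
  FIRST(D) = { ';', 'id' }

To compute FIRST(D a ;), process the symbols left to right:
Symbol D is a non-terminal. Add FIRST(D) \ {ε} = { ';', 'id' }
D is not nullable (ε ∉ FIRST(D)), so stop here.
FIRST(D a ;) = { ';', 'id' }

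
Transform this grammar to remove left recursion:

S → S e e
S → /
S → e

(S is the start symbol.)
S → / S'
S → e S'
S' → e e S'
S' → ε

S is directly left-recursive. The standard transformation for
  A → A α₁ | ... | A α_m | β₁ | ... | β_n
is
  A  → β₁ A' | ... | β_n A'
  A' → α₁ A' | ... | α_m A' | ε

S → / becomes S → / S'
S → e becomes S → e S'
S → S e e becomes S' → e e S'
Add S' → ε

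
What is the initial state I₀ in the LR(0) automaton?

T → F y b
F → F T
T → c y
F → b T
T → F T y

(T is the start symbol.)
{ [F → . F T], [F → . b T], [T → . F T y], [T → . F y b], [T → . c y], [T' → . T] }

First, augment the grammar with T' → T
I₀ = CLOSURE({ [T' → . T] }):
  [T' → . T] has the dot before T: add [T → . F y b], [T → . c y], [T → . F T y]
  [T → . F y b] has the dot before F: add [F → . F T], [F → . b T]
No further items can be added.

I₀ = { [F → . F T], [F → . b T], [T → . F T y], [T → . F y b], [T → . c y], [T' → . T] }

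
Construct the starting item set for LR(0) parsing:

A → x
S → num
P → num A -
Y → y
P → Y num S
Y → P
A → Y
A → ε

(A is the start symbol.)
{ [A → . Y], [A → . x], [A → .], [A' → . A], [P → . Y num S], [P → . num A -], [Y → . P], [Y → . y] }

First, augment the grammar with A' → A
I₀ = CLOSURE({ [A' → . A] }):
  [A' → . A] has the dot before A: add [A → . x], [A → . Y], [A → .]
  [A → . Y] has the dot before Y: add [Y → . y], [Y → . P]
  [Y → . P] has the dot before P: add [P → . num A -], [P → . Y num S]
No further items can be added.

I₀ = { [A → . Y], [A → . x], [A → .], [A' → . A], [P → . Y num S], [P → . num A -], [Y → . P], [Y → . y] }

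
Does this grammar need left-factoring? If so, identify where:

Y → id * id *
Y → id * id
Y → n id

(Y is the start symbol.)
Yes, Y has productions with common prefix 'id * id'

Left-factoring is needed when two productions for the same non-terminal
share a common prefix on the right-hand side.

Productions for Y:
  Y → id * id *
  Y → id * id
  Y → n id

Found common prefix 'id * id' in productions for Y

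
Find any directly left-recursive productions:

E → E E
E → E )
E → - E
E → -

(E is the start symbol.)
Yes, E is left-recursive

Direct left recursion occurs when N → N α for some non-terminal N (the right-hand side begins with the left-hand side itself).

E → E E: LEFT RECURSIVE (starts with E)
E → E ): LEFT RECURSIVE (starts with E)
E → - E: starts with '-'
E → -: starts with '-'

The grammar has direct left recursion on: E.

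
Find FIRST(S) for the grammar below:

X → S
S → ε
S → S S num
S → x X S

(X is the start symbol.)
{ 'num', 'x', ε }

To compute FIRST(S), examine every production with S on the left-hand side, reading each right-hand side left to right until a non-nullable symbol is reached.

From S → ε:
  - ε-production, so ε ∈ FIRST(S)
From S → S S num:
  - S is the symbol being defined: contributes nothing new
    S is nullable, so continue to the next symbol
  - S is the symbol being defined: contributes nothing new
    S is nullable, so continue to the next symbol
  - num is a terminal: add 'num' and stop
From S → x X S:
  - x is a terminal: add 'x' and stop

Collecting: FIRST(S) = { 'num', 'x', ε }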